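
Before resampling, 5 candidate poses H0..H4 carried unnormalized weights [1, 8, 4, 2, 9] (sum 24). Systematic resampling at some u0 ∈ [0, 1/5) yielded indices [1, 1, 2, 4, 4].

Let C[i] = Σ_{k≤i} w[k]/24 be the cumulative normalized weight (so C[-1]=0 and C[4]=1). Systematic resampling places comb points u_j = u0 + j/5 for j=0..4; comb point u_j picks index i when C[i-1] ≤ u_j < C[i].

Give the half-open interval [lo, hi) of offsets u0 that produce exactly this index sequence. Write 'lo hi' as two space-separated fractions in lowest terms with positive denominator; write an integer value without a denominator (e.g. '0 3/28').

1/24 17/120

C = [1/24, 3/8, 13/24, 5/8, 1]
j=0 picked index 1: u0 ∈ [1/24, 3/8)
j=1 picked index 1: u0 ∈ [-19/120, 7/40)
j=2 picked index 2: u0 ∈ [-1/40, 17/120)
j=3 picked index 4: u0 ∈ [1/40, 2/5)
j=4 picked index 4: u0 ∈ [-7/40, 1/5)
intersection: [1/24, 17/120)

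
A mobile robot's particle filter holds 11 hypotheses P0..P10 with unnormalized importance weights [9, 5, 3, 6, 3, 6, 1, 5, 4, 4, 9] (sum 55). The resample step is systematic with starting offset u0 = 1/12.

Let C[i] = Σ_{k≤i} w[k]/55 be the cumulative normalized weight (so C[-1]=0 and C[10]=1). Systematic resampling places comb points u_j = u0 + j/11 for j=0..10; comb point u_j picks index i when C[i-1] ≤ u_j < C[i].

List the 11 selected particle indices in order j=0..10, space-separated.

C = [9/55, 14/55, 17/55, 23/55, 26/55, 32/55, 3/5, 38/55, 42/55, 46/55, 1]
j=0: u_0=1/12 ∈ [0, 9/55) → index 0
j=1: u_1=23/132 ∈ [9/55, 14/55) → index 1
j=2: u_2=35/132 ∈ [14/55, 17/55) → index 2
j=3: u_3=47/132 ∈ [17/55, 23/55) → index 3
j=4: u_4=59/132 ∈ [23/55, 26/55) → index 4
j=5: u_5=71/132 ∈ [26/55, 32/55) → index 5
j=6: u_6=83/132 ∈ [3/5, 38/55) → index 7
j=7: u_7=95/132 ∈ [38/55, 42/55) → index 8
j=8: u_8=107/132 ∈ [42/55, 46/55) → index 9
j=9: u_9=119/132 ∈ [46/55, 1) → index 10
j=10: u_10=131/132 ∈ [46/55, 1) → index 10

0 1 2 3 4 5 7 8 9 10 10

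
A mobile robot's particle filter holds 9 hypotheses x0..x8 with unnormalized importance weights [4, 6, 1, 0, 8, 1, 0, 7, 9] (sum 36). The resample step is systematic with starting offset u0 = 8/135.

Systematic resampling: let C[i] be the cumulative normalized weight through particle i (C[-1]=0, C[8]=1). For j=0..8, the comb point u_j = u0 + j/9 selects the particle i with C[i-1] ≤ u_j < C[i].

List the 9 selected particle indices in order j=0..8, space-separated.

0 1 2 4 4 7 7 8 8

C = [1/9, 5/18, 11/36, 11/36, 19/36, 5/9, 5/9, 3/4, 1]
j=0: u_0=8/135 ∈ [0, 1/9) → index 0
j=1: u_1=23/135 ∈ [1/9, 5/18) → index 1
j=2: u_2=38/135 ∈ [5/18, 11/36) → index 2
j=3: u_3=53/135 ∈ [11/36, 19/36) → index 4
j=4: u_4=68/135 ∈ [11/36, 19/36) → index 4
j=5: u_5=83/135 ∈ [5/9, 3/4) → index 7
j=6: u_6=98/135 ∈ [5/9, 3/4) → index 7
j=7: u_7=113/135 ∈ [3/4, 1) → index 8
j=8: u_8=128/135 ∈ [3/4, 1) → index 8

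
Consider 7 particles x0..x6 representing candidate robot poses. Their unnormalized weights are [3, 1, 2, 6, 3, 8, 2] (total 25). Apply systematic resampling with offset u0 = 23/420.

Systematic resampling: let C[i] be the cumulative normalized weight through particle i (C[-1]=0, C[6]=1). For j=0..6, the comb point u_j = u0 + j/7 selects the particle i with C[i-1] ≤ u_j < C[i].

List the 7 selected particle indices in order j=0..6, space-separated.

0 2 3 4 5 5 5

C = [3/25, 4/25, 6/25, 12/25, 3/5, 23/25, 1]
j=0: u_0=23/420 ∈ [0, 3/25) → index 0
j=1: u_1=83/420 ∈ [4/25, 6/25) → index 2
j=2: u_2=143/420 ∈ [6/25, 12/25) → index 3
j=3: u_3=29/60 ∈ [12/25, 3/5) → index 4
j=4: u_4=263/420 ∈ [3/5, 23/25) → index 5
j=5: u_5=323/420 ∈ [3/5, 23/25) → index 5
j=6: u_6=383/420 ∈ [3/5, 23/25) → index 5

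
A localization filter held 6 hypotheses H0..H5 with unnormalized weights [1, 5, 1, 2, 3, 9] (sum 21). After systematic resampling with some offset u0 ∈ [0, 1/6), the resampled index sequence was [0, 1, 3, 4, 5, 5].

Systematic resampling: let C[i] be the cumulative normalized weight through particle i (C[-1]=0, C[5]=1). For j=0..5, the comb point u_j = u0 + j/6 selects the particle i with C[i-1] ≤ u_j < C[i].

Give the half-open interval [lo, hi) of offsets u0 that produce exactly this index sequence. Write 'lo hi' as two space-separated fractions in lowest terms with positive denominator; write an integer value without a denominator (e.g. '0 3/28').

0 1/21

C = [1/21, 2/7, 1/3, 3/7, 4/7, 1]
j=0 picked index 0: u0 ∈ [0, 1/21)
j=1 picked index 1: u0 ∈ [-5/42, 5/42)
j=2 picked index 3: u0 ∈ [0, 2/21)
j=3 picked index 4: u0 ∈ [-1/14, 1/14)
j=4 picked index 5: u0 ∈ [-2/21, 1/3)
j=5 picked index 5: u0 ∈ [-11/42, 1/6)
intersection: [0, 1/21)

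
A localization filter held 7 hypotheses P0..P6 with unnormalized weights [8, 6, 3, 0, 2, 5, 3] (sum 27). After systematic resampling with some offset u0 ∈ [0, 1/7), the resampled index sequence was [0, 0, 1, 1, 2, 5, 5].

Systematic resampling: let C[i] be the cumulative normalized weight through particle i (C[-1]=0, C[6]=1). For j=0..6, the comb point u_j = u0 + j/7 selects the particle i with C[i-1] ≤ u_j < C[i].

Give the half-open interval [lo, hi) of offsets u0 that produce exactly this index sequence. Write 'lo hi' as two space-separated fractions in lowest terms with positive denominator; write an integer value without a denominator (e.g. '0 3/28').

C = [8/27, 14/27, 17/27, 17/27, 19/27, 8/9, 1]
j=0 picked index 0: u0 ∈ [0, 8/27)
j=1 picked index 0: u0 ∈ [-1/7, 29/189)
j=2 picked index 1: u0 ∈ [2/189, 44/189)
j=3 picked index 1: u0 ∈ [-25/189, 17/189)
j=4 picked index 2: u0 ∈ [-10/189, 11/189)
j=5 picked index 5: u0 ∈ [-2/189, 11/63)
j=6 picked index 5: u0 ∈ [-29/189, 2/63)
intersection: [2/189, 2/63)

2/189 2/63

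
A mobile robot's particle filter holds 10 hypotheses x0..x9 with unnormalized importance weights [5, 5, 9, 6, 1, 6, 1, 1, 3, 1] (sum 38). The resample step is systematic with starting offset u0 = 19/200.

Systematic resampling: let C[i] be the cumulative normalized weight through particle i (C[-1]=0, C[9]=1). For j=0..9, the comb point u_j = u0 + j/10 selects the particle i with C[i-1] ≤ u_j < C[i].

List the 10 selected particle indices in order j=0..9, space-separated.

0 1 2 2 2 3 5 5 8 9

C = [5/38, 5/19, 1/2, 25/38, 13/19, 16/19, 33/38, 17/19, 37/38, 1]
j=0: u_0=19/200 ∈ [0, 5/38) → index 0
j=1: u_1=39/200 ∈ [5/38, 5/19) → index 1
j=2: u_2=59/200 ∈ [5/19, 1/2) → index 2
j=3: u_3=79/200 ∈ [5/19, 1/2) → index 2
j=4: u_4=99/200 ∈ [5/19, 1/2) → index 2
j=5: u_5=119/200 ∈ [1/2, 25/38) → index 3
j=6: u_6=139/200 ∈ [13/19, 16/19) → index 5
j=7: u_7=159/200 ∈ [13/19, 16/19) → index 5
j=8: u_8=179/200 ∈ [17/19, 37/38) → index 8
j=9: u_9=199/200 ∈ [37/38, 1) → index 9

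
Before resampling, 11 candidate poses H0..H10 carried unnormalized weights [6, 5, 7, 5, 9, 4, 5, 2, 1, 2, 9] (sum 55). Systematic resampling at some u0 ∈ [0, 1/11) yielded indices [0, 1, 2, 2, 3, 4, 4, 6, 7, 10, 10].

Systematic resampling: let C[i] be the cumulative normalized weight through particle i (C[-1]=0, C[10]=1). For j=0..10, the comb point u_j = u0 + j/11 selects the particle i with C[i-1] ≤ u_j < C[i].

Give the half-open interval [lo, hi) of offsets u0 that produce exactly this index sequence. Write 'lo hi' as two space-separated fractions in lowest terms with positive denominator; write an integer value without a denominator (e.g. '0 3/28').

1/55 2/55

C = [6/55, 1/5, 18/55, 23/55, 32/55, 36/55, 41/55, 43/55, 4/5, 46/55, 1]
j=0 picked index 0: u0 ∈ [0, 6/55)
j=1 picked index 1: u0 ∈ [1/55, 6/55)
j=2 picked index 2: u0 ∈ [1/55, 8/55)
j=3 picked index 2: u0 ∈ [-4/55, 3/55)
j=4 picked index 3: u0 ∈ [-2/55, 3/55)
j=5 picked index 4: u0 ∈ [-2/55, 7/55)
j=6 picked index 4: u0 ∈ [-7/55, 2/55)
j=7 picked index 6: u0 ∈ [1/55, 6/55)
j=8 picked index 7: u0 ∈ [1/55, 3/55)
j=9 picked index 10: u0 ∈ [1/55, 2/11)
j=10 picked index 10: u0 ∈ [-4/55, 1/11)
intersection: [1/55, 2/55)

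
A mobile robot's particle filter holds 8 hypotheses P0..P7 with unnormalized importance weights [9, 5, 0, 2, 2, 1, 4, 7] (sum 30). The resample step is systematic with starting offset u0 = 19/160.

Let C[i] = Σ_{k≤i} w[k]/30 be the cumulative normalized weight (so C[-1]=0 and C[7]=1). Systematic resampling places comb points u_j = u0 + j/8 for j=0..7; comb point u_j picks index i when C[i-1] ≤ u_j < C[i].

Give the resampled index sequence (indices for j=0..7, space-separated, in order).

C = [3/10, 7/15, 7/15, 8/15, 3/5, 19/30, 23/30, 1]
j=0: u_0=19/160 ∈ [0, 3/10) → index 0
j=1: u_1=39/160 ∈ [0, 3/10) → index 0
j=2: u_2=59/160 ∈ [3/10, 7/15) → index 1
j=3: u_3=79/160 ∈ [7/15, 8/15) → index 3
j=4: u_4=99/160 ∈ [3/5, 19/30) → index 5
j=5: u_5=119/160 ∈ [19/30, 23/30) → index 6
j=6: u_6=139/160 ∈ [23/30, 1) → index 7
j=7: u_7=159/160 ∈ [23/30, 1) → index 7

0 0 1 3 5 6 7 7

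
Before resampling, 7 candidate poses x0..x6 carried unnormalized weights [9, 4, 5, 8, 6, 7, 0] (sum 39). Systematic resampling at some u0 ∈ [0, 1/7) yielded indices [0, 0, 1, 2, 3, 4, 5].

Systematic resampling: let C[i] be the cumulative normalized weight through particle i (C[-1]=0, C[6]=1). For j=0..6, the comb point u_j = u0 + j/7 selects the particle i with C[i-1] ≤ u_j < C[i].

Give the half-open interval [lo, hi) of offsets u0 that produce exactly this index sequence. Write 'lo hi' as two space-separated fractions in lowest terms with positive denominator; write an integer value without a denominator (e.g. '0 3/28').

C = [3/13, 1/3, 6/13, 2/3, 32/39, 1, 1]
j=0 picked index 0: u0 ∈ [0, 3/13)
j=1 picked index 0: u0 ∈ [-1/7, 8/91)
j=2 picked index 1: u0 ∈ [-5/91, 1/21)
j=3 picked index 2: u0 ∈ [-2/21, 3/91)
j=4 picked index 3: u0 ∈ [-10/91, 2/21)
j=5 picked index 4: u0 ∈ [-1/21, 29/273)
j=6 picked index 5: u0 ∈ [-10/273, 1/7)
intersection: [0, 3/91)

0 3/91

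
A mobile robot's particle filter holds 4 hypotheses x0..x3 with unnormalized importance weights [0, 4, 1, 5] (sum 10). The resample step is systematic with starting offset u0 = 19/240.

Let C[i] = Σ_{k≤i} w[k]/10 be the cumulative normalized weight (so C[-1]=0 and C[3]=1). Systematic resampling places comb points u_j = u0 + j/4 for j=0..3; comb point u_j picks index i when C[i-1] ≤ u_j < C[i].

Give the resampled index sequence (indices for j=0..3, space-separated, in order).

C = [0, 2/5, 1/2, 1]
j=0: u_0=19/240 ∈ [0, 2/5) → index 1
j=1: u_1=79/240 ∈ [0, 2/5) → index 1
j=2: u_2=139/240 ∈ [1/2, 1) → index 3
j=3: u_3=199/240 ∈ [1/2, 1) → index 3

1 1 3 3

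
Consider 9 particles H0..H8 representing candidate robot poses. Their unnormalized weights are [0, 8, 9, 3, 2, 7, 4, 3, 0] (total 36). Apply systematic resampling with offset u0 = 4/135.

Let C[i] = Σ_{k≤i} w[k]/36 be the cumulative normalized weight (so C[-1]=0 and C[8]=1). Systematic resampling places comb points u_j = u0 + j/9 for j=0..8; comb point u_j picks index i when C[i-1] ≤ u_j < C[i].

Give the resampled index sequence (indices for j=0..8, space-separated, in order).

1 1 2 2 3 4 5 6 7

C = [0, 2/9, 17/36, 5/9, 11/18, 29/36, 11/12, 1, 1]
j=0: u_0=4/135 ∈ [0, 2/9) → index 1
j=1: u_1=19/135 ∈ [0, 2/9) → index 1
j=2: u_2=34/135 ∈ [2/9, 17/36) → index 2
j=3: u_3=49/135 ∈ [2/9, 17/36) → index 2
j=4: u_4=64/135 ∈ [17/36, 5/9) → index 3
j=5: u_5=79/135 ∈ [5/9, 11/18) → index 4
j=6: u_6=94/135 ∈ [11/18, 29/36) → index 5
j=7: u_7=109/135 ∈ [29/36, 11/12) → index 6
j=8: u_8=124/135 ∈ [11/12, 1) → index 7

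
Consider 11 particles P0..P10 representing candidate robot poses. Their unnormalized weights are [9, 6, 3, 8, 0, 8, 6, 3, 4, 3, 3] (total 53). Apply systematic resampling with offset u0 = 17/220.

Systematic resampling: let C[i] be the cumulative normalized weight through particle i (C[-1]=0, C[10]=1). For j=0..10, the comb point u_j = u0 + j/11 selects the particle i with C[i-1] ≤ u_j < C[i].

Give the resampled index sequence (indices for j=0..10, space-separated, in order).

0 0 1 3 3 5 5 6 7 9 10

C = [9/53, 15/53, 18/53, 26/53, 26/53, 34/53, 40/53, 43/53, 47/53, 50/53, 1]
j=0: u_0=17/220 ∈ [0, 9/53) → index 0
j=1: u_1=37/220 ∈ [0, 9/53) → index 0
j=2: u_2=57/220 ∈ [9/53, 15/53) → index 1
j=3: u_3=7/20 ∈ [18/53, 26/53) → index 3
j=4: u_4=97/220 ∈ [18/53, 26/53) → index 3
j=5: u_5=117/220 ∈ [26/53, 34/53) → index 5
j=6: u_6=137/220 ∈ [26/53, 34/53) → index 5
j=7: u_7=157/220 ∈ [34/53, 40/53) → index 6
j=8: u_8=177/220 ∈ [40/53, 43/53) → index 7
j=9: u_9=197/220 ∈ [47/53, 50/53) → index 9
j=10: u_10=217/220 ∈ [50/53, 1) → index 10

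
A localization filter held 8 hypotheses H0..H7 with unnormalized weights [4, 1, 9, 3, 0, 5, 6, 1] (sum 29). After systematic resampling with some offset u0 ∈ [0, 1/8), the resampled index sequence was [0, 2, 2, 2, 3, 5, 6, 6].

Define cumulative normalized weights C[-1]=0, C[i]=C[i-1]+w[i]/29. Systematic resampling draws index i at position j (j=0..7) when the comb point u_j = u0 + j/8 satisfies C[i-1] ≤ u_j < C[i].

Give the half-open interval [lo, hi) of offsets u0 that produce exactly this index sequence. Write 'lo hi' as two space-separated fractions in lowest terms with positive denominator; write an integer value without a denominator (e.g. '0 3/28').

11/232 5/58

C = [4/29, 5/29, 14/29, 17/29, 17/29, 22/29, 28/29, 1]
j=0 picked index 0: u0 ∈ [0, 4/29)
j=1 picked index 2: u0 ∈ [11/232, 83/232)
j=2 picked index 2: u0 ∈ [-9/116, 27/116)
j=3 picked index 2: u0 ∈ [-47/232, 25/232)
j=4 picked index 3: u0 ∈ [-1/58, 5/58)
j=5 picked index 5: u0 ∈ [-9/232, 31/232)
j=6 picked index 6: u0 ∈ [1/116, 25/116)
j=7 picked index 6: u0 ∈ [-27/232, 21/232)
intersection: [11/232, 5/58)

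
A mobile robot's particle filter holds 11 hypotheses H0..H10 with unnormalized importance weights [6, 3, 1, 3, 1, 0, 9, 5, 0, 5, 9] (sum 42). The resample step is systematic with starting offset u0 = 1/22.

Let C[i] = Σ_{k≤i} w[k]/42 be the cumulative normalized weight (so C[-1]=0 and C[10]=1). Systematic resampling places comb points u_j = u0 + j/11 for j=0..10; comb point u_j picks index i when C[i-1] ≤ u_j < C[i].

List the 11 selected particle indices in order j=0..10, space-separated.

C = [1/7, 3/14, 5/21, 13/42, 1/3, 1/3, 23/42, 2/3, 2/3, 11/14, 1]
j=0: u_0=1/22 ∈ [0, 1/7) → index 0
j=1: u_1=3/22 ∈ [0, 1/7) → index 0
j=2: u_2=5/22 ∈ [3/14, 5/21) → index 2
j=3: u_3=7/22 ∈ [13/42, 1/3) → index 4
j=4: u_4=9/22 ∈ [1/3, 23/42) → index 6
j=5: u_5=1/2 ∈ [1/3, 23/42) → index 6
j=6: u_6=13/22 ∈ [23/42, 2/3) → index 7
j=7: u_7=15/22 ∈ [2/3, 11/14) → index 9
j=8: u_8=17/22 ∈ [2/3, 11/14) → index 9
j=9: u_9=19/22 ∈ [11/14, 1) → index 10
j=10: u_10=21/22 ∈ [11/14, 1) → index 10

0 0 2 4 6 6 7 9 9 10 10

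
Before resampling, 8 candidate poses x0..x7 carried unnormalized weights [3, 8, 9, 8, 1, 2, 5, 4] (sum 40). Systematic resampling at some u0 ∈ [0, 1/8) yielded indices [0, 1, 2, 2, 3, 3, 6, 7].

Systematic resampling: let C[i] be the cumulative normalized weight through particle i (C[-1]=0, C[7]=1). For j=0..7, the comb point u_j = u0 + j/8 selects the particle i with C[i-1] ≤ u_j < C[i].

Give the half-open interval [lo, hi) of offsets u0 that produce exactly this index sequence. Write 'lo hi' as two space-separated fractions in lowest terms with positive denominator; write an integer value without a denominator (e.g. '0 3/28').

1/40 3/40

C = [3/40, 11/40, 1/2, 7/10, 29/40, 31/40, 9/10, 1]
j=0 picked index 0: u0 ∈ [0, 3/40)
j=1 picked index 1: u0 ∈ [-1/20, 3/20)
j=2 picked index 2: u0 ∈ [1/40, 1/4)
j=3 picked index 2: u0 ∈ [-1/10, 1/8)
j=4 picked index 3: u0 ∈ [0, 1/5)
j=5 picked index 3: u0 ∈ [-1/8, 3/40)
j=6 picked index 6: u0 ∈ [1/40, 3/20)
j=7 picked index 7: u0 ∈ [1/40, 1/8)
intersection: [1/40, 3/40)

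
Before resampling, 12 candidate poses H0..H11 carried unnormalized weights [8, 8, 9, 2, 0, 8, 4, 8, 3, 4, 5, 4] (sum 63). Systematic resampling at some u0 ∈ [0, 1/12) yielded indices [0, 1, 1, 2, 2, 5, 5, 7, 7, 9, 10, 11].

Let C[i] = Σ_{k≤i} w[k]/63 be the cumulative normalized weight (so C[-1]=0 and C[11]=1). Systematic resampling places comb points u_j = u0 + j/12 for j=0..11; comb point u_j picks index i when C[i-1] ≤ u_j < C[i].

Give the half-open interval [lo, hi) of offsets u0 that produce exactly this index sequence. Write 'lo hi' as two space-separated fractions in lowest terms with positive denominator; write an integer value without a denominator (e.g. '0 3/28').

11/252 1/18

C = [8/63, 16/63, 25/63, 3/7, 3/7, 5/9, 13/21, 47/63, 50/63, 6/7, 59/63, 1]
j=0 picked index 0: u0 ∈ [0, 8/63)
j=1 picked index 1: u0 ∈ [11/252, 43/252)
j=2 picked index 1: u0 ∈ [-5/126, 11/126)
j=3 picked index 2: u0 ∈ [1/252, 37/252)
j=4 picked index 2: u0 ∈ [-5/63, 4/63)
j=5 picked index 5: u0 ∈ [1/84, 5/36)
j=6 picked index 5: u0 ∈ [-1/14, 1/18)
j=7 picked index 7: u0 ∈ [1/28, 41/252)
j=8 picked index 7: u0 ∈ [-1/21, 5/63)
j=9 picked index 9: u0 ∈ [11/252, 3/28)
j=10 picked index 10: u0 ∈ [1/42, 13/126)
j=11 picked index 11: u0 ∈ [5/252, 1/12)
intersection: [11/252, 1/18)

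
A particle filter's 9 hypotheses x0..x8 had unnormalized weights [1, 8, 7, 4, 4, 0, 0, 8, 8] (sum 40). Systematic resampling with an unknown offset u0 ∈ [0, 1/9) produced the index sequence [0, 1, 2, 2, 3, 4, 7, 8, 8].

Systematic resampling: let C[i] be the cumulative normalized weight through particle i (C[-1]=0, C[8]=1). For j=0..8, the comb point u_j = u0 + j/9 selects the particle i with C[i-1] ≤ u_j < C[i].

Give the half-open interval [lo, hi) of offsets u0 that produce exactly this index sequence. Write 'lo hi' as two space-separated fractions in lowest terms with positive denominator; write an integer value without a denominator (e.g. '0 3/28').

C = [1/40, 9/40, 2/5, 1/2, 3/5, 3/5, 3/5, 4/5, 1]
j=0 picked index 0: u0 ∈ [0, 1/40)
j=1 picked index 1: u0 ∈ [-31/360, 41/360)
j=2 picked index 2: u0 ∈ [1/360, 8/45)
j=3 picked index 2: u0 ∈ [-13/120, 1/15)
j=4 picked index 3: u0 ∈ [-2/45, 1/18)
j=5 picked index 4: u0 ∈ [-1/18, 2/45)
j=6 picked index 7: u0 ∈ [-1/15, 2/15)
j=7 picked index 8: u0 ∈ [1/45, 2/9)
j=8 picked index 8: u0 ∈ [-4/45, 1/9)
intersection: [1/45, 1/40)

1/45 1/40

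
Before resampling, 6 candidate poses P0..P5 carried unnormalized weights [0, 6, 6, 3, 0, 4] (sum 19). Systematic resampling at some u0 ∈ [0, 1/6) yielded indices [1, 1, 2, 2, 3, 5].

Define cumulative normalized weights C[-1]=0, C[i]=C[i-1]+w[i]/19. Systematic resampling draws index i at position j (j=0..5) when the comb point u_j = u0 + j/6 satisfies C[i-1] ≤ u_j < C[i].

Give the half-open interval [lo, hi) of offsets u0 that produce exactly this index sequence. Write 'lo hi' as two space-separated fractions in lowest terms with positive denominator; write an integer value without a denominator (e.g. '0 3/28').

C = [0, 6/19, 12/19, 15/19, 15/19, 1]
j=0 picked index 1: u0 ∈ [0, 6/19)
j=1 picked index 1: u0 ∈ [-1/6, 17/114)
j=2 picked index 2: u0 ∈ [-1/57, 17/57)
j=3 picked index 2: u0 ∈ [-7/38, 5/38)
j=4 picked index 3: u0 ∈ [-2/57, 7/57)
j=5 picked index 5: u0 ∈ [-5/114, 1/6)
intersection: [0, 7/57)

0 7/57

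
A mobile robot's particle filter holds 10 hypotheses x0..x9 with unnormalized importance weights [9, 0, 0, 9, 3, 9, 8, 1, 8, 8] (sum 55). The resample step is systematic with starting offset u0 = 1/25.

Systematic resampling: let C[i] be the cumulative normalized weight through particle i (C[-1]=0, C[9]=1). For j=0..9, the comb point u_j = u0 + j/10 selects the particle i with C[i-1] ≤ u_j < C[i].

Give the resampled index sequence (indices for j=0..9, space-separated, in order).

C = [9/55, 9/55, 9/55, 18/55, 21/55, 6/11, 38/55, 39/55, 47/55, 1]
j=0: u_0=1/25 ∈ [0, 9/55) → index 0
j=1: u_1=7/50 ∈ [0, 9/55) → index 0
j=2: u_2=6/25 ∈ [9/55, 18/55) → index 3
j=3: u_3=17/50 ∈ [18/55, 21/55) → index 4
j=4: u_4=11/25 ∈ [21/55, 6/11) → index 5
j=5: u_5=27/50 ∈ [21/55, 6/11) → index 5
j=6: u_6=16/25 ∈ [6/11, 38/55) → index 6
j=7: u_7=37/50 ∈ [39/55, 47/55) → index 8
j=8: u_8=21/25 ∈ [39/55, 47/55) → index 8
j=9: u_9=47/50 ∈ [47/55, 1) → index 9

0 0 3 4 5 5 6 8 8 9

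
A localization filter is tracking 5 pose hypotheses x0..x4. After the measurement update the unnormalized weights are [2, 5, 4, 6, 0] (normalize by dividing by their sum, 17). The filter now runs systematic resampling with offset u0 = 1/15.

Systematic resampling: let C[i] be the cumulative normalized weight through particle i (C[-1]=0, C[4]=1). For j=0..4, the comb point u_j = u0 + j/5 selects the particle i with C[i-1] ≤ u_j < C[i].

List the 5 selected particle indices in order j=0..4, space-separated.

C = [2/17, 7/17, 11/17, 1, 1]
j=0: u_0=1/15 ∈ [0, 2/17) → index 0
j=1: u_1=4/15 ∈ [2/17, 7/17) → index 1
j=2: u_2=7/15 ∈ [7/17, 11/17) → index 2
j=3: u_3=2/3 ∈ [11/17, 1) → index 3
j=4: u_4=13/15 ∈ [11/17, 1) → index 3

0 1 2 3 3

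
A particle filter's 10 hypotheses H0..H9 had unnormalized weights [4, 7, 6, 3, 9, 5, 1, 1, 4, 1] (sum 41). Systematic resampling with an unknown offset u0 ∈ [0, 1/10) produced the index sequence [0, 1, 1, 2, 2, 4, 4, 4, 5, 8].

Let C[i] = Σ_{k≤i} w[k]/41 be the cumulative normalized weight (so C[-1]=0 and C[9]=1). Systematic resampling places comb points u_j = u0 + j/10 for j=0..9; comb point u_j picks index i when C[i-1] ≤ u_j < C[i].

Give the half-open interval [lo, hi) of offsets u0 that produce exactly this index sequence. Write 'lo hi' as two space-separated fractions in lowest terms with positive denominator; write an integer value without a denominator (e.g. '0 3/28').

C = [4/41, 11/41, 17/41, 20/41, 29/41, 34/41, 35/41, 36/41, 40/41, 1]
j=0 picked index 0: u0 ∈ [0, 4/41)
j=1 picked index 1: u0 ∈ [-1/410, 69/410)
j=2 picked index 1: u0 ∈ [-21/205, 14/205)
j=3 picked index 2: u0 ∈ [-13/410, 47/410)
j=4 picked index 2: u0 ∈ [-27/205, 3/205)
j=5 picked index 4: u0 ∈ [-1/82, 17/82)
j=6 picked index 4: u0 ∈ [-23/205, 22/205)
j=7 picked index 4: u0 ∈ [-87/410, 3/410)
j=8 picked index 5: u0 ∈ [-19/205, 6/205)
j=9 picked index 8: u0 ∈ [-9/410, 31/410)
intersection: [0, 3/410)

0 3/410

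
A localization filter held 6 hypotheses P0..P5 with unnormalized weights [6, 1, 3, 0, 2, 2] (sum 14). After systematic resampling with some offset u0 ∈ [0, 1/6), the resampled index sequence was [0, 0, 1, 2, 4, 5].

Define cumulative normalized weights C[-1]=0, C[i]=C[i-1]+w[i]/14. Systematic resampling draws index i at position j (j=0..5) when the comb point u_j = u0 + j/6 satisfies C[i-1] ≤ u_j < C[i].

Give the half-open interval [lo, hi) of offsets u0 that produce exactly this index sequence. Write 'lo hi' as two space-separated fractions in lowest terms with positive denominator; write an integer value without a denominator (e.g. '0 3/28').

C = [3/7, 1/2, 5/7, 5/7, 6/7, 1]
j=0 picked index 0: u0 ∈ [0, 3/7)
j=1 picked index 0: u0 ∈ [-1/6, 11/42)
j=2 picked index 1: u0 ∈ [2/21, 1/6)
j=3 picked index 2: u0 ∈ [0, 3/14)
j=4 picked index 4: u0 ∈ [1/21, 4/21)
j=5 picked index 5: u0 ∈ [1/42, 1/6)
intersection: [2/21, 1/6)

2/21 1/6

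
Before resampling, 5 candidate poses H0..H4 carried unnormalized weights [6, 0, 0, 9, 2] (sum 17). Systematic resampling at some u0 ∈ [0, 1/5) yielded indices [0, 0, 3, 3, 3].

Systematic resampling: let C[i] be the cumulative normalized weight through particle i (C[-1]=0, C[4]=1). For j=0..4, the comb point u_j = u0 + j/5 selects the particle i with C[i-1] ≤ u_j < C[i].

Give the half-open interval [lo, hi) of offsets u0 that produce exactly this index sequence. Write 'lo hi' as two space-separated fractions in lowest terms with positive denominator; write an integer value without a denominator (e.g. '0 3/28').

0 7/85

C = [6/17, 6/17, 6/17, 15/17, 1]
j=0 picked index 0: u0 ∈ [0, 6/17)
j=1 picked index 0: u0 ∈ [-1/5, 13/85)
j=2 picked index 3: u0 ∈ [-4/85, 41/85)
j=3 picked index 3: u0 ∈ [-21/85, 24/85)
j=4 picked index 3: u0 ∈ [-38/85, 7/85)
intersection: [0, 7/85)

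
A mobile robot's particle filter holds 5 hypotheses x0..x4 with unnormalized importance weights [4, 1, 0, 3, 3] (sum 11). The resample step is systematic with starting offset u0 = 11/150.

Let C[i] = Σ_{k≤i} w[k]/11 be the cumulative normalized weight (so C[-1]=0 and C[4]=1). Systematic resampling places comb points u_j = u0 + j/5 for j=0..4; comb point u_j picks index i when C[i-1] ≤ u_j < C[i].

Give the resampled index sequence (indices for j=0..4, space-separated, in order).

0 0 3 3 4

C = [4/11, 5/11, 5/11, 8/11, 1]
j=0: u_0=11/150 ∈ [0, 4/11) → index 0
j=1: u_1=41/150 ∈ [0, 4/11) → index 0
j=2: u_2=71/150 ∈ [5/11, 8/11) → index 3
j=3: u_3=101/150 ∈ [5/11, 8/11) → index 3
j=4: u_4=131/150 ∈ [8/11, 1) → index 4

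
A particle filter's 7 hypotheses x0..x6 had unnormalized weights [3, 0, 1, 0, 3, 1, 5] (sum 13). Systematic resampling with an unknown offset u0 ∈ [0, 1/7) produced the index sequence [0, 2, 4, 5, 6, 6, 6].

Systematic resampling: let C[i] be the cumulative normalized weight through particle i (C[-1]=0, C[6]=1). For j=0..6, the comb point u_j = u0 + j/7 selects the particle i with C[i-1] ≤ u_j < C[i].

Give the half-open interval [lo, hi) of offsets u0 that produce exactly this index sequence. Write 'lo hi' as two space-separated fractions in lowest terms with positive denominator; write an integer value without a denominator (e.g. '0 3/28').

10/91 1/7

C = [3/13, 3/13, 4/13, 4/13, 7/13, 8/13, 1]
j=0 picked index 0: u0 ∈ [0, 3/13)
j=1 picked index 2: u0 ∈ [8/91, 15/91)
j=2 picked index 4: u0 ∈ [2/91, 23/91)
j=3 picked index 5: u0 ∈ [10/91, 17/91)
j=4 picked index 6: u0 ∈ [4/91, 3/7)
j=5 picked index 6: u0 ∈ [-9/91, 2/7)
j=6 picked index 6: u0 ∈ [-22/91, 1/7)
intersection: [10/91, 1/7)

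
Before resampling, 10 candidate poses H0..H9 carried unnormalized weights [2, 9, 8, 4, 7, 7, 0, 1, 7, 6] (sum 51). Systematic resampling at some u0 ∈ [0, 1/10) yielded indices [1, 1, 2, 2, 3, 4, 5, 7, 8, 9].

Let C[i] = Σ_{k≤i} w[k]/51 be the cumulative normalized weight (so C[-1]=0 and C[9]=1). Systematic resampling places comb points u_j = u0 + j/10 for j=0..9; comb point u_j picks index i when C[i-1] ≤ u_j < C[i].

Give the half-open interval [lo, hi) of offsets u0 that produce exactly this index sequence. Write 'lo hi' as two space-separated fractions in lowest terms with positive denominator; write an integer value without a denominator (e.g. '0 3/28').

2/51 23/510

C = [2/51, 11/51, 19/51, 23/51, 10/17, 37/51, 37/51, 38/51, 15/17, 1]
j=0 picked index 1: u0 ∈ [2/51, 11/51)
j=1 picked index 1: u0 ∈ [-31/510, 59/510)
j=2 picked index 2: u0 ∈ [4/255, 44/255)
j=3 picked index 2: u0 ∈ [-43/510, 37/510)
j=4 picked index 3: u0 ∈ [-7/255, 13/255)
j=5 picked index 4: u0 ∈ [-5/102, 3/34)
j=6 picked index 5: u0 ∈ [-1/85, 32/255)
j=7 picked index 7: u0 ∈ [13/510, 23/510)
j=8 picked index 8: u0 ∈ [-14/255, 7/85)
j=9 picked index 9: u0 ∈ [-3/170, 1/10)
intersection: [2/51, 23/510)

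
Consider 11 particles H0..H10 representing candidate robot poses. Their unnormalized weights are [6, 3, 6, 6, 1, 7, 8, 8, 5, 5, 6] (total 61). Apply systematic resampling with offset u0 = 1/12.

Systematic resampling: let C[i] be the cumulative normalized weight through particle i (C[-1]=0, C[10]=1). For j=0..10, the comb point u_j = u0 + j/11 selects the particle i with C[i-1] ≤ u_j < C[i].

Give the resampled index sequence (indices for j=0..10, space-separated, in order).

0 2 3 4 5 6 7 7 8 9 10

C = [6/61, 9/61, 15/61, 21/61, 22/61, 29/61, 37/61, 45/61, 50/61, 55/61, 1]
j=0: u_0=1/12 ∈ [0, 6/61) → index 0
j=1: u_1=23/132 ∈ [9/61, 15/61) → index 2
j=2: u_2=35/132 ∈ [15/61, 21/61) → index 3
j=3: u_3=47/132 ∈ [21/61, 22/61) → index 4
j=4: u_4=59/132 ∈ [22/61, 29/61) → index 5
j=5: u_5=71/132 ∈ [29/61, 37/61) → index 6
j=6: u_6=83/132 ∈ [37/61, 45/61) → index 7
j=7: u_7=95/132 ∈ [37/61, 45/61) → index 7
j=8: u_8=107/132 ∈ [45/61, 50/61) → index 8
j=9: u_9=119/132 ∈ [50/61, 55/61) → index 9
j=10: u_10=131/132 ∈ [55/61, 1) → index 10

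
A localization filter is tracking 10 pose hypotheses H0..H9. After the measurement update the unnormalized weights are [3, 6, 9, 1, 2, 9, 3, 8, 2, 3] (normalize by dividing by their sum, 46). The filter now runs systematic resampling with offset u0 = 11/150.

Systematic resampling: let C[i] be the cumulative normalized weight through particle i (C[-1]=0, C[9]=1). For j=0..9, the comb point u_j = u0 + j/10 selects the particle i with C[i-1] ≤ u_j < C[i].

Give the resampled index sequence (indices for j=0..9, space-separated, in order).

C = [3/46, 9/46, 9/23, 19/46, 21/46, 15/23, 33/46, 41/46, 43/46, 1]
j=0: u_0=11/150 ∈ [3/46, 9/46) → index 1
j=1: u_1=13/75 ∈ [3/46, 9/46) → index 1
j=2: u_2=41/150 ∈ [9/46, 9/23) → index 2
j=3: u_3=28/75 ∈ [9/46, 9/23) → index 2
j=4: u_4=71/150 ∈ [21/46, 15/23) → index 5
j=5: u_5=43/75 ∈ [21/46, 15/23) → index 5
j=6: u_6=101/150 ∈ [15/23, 33/46) → index 6
j=7: u_7=58/75 ∈ [33/46, 41/46) → index 7
j=8: u_8=131/150 ∈ [33/46, 41/46) → index 7
j=9: u_9=73/75 ∈ [43/46, 1) → index 9

1 1 2 2 5 5 6 7 7 9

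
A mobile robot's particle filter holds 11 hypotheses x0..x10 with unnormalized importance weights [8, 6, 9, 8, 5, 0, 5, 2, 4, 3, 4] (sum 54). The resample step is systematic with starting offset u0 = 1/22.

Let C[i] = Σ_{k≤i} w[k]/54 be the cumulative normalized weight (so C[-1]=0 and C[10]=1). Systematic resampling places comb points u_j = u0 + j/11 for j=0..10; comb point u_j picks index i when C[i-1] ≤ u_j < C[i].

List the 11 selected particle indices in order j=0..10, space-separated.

0 0 1 2 2 3 4 6 7 8 10

C = [4/27, 7/27, 23/54, 31/54, 2/3, 2/3, 41/54, 43/54, 47/54, 25/27, 1]
j=0: u_0=1/22 ∈ [0, 4/27) → index 0
j=1: u_1=3/22 ∈ [0, 4/27) → index 0
j=2: u_2=5/22 ∈ [4/27, 7/27) → index 1
j=3: u_3=7/22 ∈ [7/27, 23/54) → index 2
j=4: u_4=9/22 ∈ [7/27, 23/54) → index 2
j=5: u_5=1/2 ∈ [23/54, 31/54) → index 3
j=6: u_6=13/22 ∈ [31/54, 2/3) → index 4
j=7: u_7=15/22 ∈ [2/3, 41/54) → index 6
j=8: u_8=17/22 ∈ [41/54, 43/54) → index 7
j=9: u_9=19/22 ∈ [43/54, 47/54) → index 8
j=10: u_10=21/22 ∈ [25/27, 1) → index 10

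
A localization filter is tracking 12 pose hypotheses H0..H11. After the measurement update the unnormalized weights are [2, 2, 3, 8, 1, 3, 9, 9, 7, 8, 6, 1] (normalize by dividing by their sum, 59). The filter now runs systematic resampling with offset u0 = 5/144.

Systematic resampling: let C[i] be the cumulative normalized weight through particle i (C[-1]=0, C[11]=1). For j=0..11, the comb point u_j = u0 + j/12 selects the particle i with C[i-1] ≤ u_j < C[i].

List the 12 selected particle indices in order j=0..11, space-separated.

C = [2/59, 4/59, 7/59, 15/59, 16/59, 19/59, 28/59, 37/59, 44/59, 52/59, 58/59, 1]
j=0: u_0=5/144 ∈ [2/59, 4/59) → index 1
j=1: u_1=17/144 ∈ [4/59, 7/59) → index 2
j=2: u_2=29/144 ∈ [7/59, 15/59) → index 3
j=3: u_3=41/144 ∈ [16/59, 19/59) → index 5
j=4: u_4=53/144 ∈ [19/59, 28/59) → index 6
j=5: u_5=65/144 ∈ [19/59, 28/59) → index 6
j=6: u_6=77/144 ∈ [28/59, 37/59) → index 7
j=7: u_7=89/144 ∈ [28/59, 37/59) → index 7
j=8: u_8=101/144 ∈ [37/59, 44/59) → index 8
j=9: u_9=113/144 ∈ [44/59, 52/59) → index 9
j=10: u_10=125/144 ∈ [44/59, 52/59) → index 9
j=11: u_11=137/144 ∈ [52/59, 58/59) → index 10

1 2 3 5 6 6 7 7 8 9 9 10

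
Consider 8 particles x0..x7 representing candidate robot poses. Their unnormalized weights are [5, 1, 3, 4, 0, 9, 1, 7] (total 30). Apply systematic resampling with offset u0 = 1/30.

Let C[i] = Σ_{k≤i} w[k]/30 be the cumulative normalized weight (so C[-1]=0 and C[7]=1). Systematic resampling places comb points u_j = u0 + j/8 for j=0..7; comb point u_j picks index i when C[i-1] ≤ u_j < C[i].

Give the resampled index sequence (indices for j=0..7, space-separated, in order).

0 0 2 3 5 5 7 7

C = [1/6, 1/5, 3/10, 13/30, 13/30, 11/15, 23/30, 1]
j=0: u_0=1/30 ∈ [0, 1/6) → index 0
j=1: u_1=19/120 ∈ [0, 1/6) → index 0
j=2: u_2=17/60 ∈ [1/5, 3/10) → index 2
j=3: u_3=49/120 ∈ [3/10, 13/30) → index 3
j=4: u_4=8/15 ∈ [13/30, 11/15) → index 5
j=5: u_5=79/120 ∈ [13/30, 11/15) → index 5
j=6: u_6=47/60 ∈ [23/30, 1) → index 7
j=7: u_7=109/120 ∈ [23/30, 1) → index 7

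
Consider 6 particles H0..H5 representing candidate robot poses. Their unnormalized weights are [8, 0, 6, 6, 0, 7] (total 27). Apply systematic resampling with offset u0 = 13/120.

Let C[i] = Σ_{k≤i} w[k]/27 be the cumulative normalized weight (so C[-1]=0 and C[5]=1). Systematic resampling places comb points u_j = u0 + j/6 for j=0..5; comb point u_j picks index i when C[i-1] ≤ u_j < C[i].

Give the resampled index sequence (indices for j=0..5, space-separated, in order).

0 0 2 3 5 5

C = [8/27, 8/27, 14/27, 20/27, 20/27, 1]
j=0: u_0=13/120 ∈ [0, 8/27) → index 0
j=1: u_1=11/40 ∈ [0, 8/27) → index 0
j=2: u_2=53/120 ∈ [8/27, 14/27) → index 2
j=3: u_3=73/120 ∈ [14/27, 20/27) → index 3
j=4: u_4=31/40 ∈ [20/27, 1) → index 5
j=5: u_5=113/120 ∈ [20/27, 1) → index 5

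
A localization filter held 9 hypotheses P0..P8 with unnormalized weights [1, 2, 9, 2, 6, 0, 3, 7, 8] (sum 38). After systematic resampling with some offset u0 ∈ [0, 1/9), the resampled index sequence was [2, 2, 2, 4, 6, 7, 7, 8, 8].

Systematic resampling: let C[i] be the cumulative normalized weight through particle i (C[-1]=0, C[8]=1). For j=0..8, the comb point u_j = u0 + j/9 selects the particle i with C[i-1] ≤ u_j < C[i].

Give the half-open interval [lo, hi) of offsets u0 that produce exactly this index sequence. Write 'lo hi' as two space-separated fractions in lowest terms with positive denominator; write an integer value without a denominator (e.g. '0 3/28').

14/171 16/171

C = [1/38, 3/38, 6/19, 7/19, 10/19, 10/19, 23/38, 15/19, 1]
j=0 picked index 2: u0 ∈ [3/38, 6/19)
j=1 picked index 2: u0 ∈ [-11/342, 35/171)
j=2 picked index 2: u0 ∈ [-49/342, 16/171)
j=3 picked index 4: u0 ∈ [2/57, 11/57)
j=4 picked index 6: u0 ∈ [14/171, 55/342)
j=5 picked index 7: u0 ∈ [17/342, 40/171)
j=6 picked index 7: u0 ∈ [-7/114, 7/57)
j=7 picked index 8: u0 ∈ [2/171, 2/9)
j=8 picked index 8: u0 ∈ [-17/171, 1/9)
intersection: [14/171, 16/171)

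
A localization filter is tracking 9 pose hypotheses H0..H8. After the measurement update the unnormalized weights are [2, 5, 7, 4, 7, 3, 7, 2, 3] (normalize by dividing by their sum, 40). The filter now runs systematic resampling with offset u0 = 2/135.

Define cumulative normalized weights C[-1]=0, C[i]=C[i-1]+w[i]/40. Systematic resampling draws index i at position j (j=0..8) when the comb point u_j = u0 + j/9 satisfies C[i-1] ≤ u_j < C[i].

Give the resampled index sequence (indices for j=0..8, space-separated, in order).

C = [1/20, 7/40, 7/20, 9/20, 5/8, 7/10, 7/8, 37/40, 1]
j=0: u_0=2/135 ∈ [0, 1/20) → index 0
j=1: u_1=17/135 ∈ [1/20, 7/40) → index 1
j=2: u_2=32/135 ∈ [7/40, 7/20) → index 2
j=3: u_3=47/135 ∈ [7/40, 7/20) → index 2
j=4: u_4=62/135 ∈ [9/20, 5/8) → index 4
j=5: u_5=77/135 ∈ [9/20, 5/8) → index 4
j=6: u_6=92/135 ∈ [5/8, 7/10) → index 5
j=7: u_7=107/135 ∈ [7/10, 7/8) → index 6
j=8: u_8=122/135 ∈ [7/8, 37/40) → index 7

0 1 2 2 4 4 5 6 7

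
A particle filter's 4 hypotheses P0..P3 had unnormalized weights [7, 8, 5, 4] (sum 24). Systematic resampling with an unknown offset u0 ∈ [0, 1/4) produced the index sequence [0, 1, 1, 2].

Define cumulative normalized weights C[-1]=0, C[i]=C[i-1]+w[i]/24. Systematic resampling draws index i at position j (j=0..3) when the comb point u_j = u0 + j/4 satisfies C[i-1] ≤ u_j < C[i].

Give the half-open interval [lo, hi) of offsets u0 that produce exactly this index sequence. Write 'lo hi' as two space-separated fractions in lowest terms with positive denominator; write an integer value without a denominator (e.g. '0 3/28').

1/24 1/12

C = [7/24, 5/8, 5/6, 1]
j=0 picked index 0: u0 ∈ [0, 7/24)
j=1 picked index 1: u0 ∈ [1/24, 3/8)
j=2 picked index 1: u0 ∈ [-5/24, 1/8)
j=3 picked index 2: u0 ∈ [-1/8, 1/12)
intersection: [1/24, 1/12)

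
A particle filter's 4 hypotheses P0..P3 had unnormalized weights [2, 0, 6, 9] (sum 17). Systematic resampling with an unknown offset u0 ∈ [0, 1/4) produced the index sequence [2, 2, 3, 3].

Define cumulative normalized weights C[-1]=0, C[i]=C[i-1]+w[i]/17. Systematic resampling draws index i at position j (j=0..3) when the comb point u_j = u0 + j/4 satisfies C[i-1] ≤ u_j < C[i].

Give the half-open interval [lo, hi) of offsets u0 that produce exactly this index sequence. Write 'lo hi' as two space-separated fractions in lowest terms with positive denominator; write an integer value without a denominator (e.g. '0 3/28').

C = [2/17, 2/17, 8/17, 1]
j=0 picked index 2: u0 ∈ [2/17, 8/17)
j=1 picked index 2: u0 ∈ [-9/68, 15/68)
j=2 picked index 3: u0 ∈ [-1/34, 1/2)
j=3 picked index 3: u0 ∈ [-19/68, 1/4)
intersection: [2/17, 15/68)

2/17 15/68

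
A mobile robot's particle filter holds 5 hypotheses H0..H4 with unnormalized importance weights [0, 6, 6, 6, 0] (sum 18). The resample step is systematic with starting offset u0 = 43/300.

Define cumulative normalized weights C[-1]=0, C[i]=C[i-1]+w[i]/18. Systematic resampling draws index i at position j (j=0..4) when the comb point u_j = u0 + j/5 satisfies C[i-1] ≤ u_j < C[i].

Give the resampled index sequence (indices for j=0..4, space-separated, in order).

1 2 2 3 3

C = [0, 1/3, 2/3, 1, 1]
j=0: u_0=43/300 ∈ [0, 1/3) → index 1
j=1: u_1=103/300 ∈ [1/3, 2/3) → index 2
j=2: u_2=163/300 ∈ [1/3, 2/3) → index 2
j=3: u_3=223/300 ∈ [2/3, 1) → index 3
j=4: u_4=283/300 ∈ [2/3, 1) → index 3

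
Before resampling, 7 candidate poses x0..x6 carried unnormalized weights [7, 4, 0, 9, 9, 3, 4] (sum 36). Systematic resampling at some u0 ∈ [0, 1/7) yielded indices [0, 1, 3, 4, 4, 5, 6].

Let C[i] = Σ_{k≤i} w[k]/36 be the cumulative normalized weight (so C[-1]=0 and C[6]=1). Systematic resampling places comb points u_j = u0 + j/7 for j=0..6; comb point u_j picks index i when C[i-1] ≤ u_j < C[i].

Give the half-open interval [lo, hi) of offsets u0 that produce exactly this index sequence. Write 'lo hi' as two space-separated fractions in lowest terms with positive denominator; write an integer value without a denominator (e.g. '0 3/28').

C = [7/36, 11/36, 11/36, 5/9, 29/36, 8/9, 1]
j=0 picked index 0: u0 ∈ [0, 7/36)
j=1 picked index 1: u0 ∈ [13/252, 41/252)
j=2 picked index 3: u0 ∈ [5/252, 17/63)
j=3 picked index 4: u0 ∈ [8/63, 95/252)
j=4 picked index 4: u0 ∈ [-1/63, 59/252)
j=5 picked index 5: u0 ∈ [23/252, 11/63)
j=6 picked index 6: u0 ∈ [2/63, 1/7)
intersection: [8/63, 1/7)

8/63 1/7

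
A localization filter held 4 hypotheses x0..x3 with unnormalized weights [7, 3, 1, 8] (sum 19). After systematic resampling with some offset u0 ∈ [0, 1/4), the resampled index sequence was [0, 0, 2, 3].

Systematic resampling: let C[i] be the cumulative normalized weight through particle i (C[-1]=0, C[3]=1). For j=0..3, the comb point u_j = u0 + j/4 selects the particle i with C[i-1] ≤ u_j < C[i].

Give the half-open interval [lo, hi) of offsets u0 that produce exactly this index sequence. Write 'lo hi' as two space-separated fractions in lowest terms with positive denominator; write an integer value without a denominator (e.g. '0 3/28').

1/38 3/38

C = [7/19, 10/19, 11/19, 1]
j=0 picked index 0: u0 ∈ [0, 7/19)
j=1 picked index 0: u0 ∈ [-1/4, 9/76)
j=2 picked index 2: u0 ∈ [1/38, 3/38)
j=3 picked index 3: u0 ∈ [-13/76, 1/4)
intersection: [1/38, 3/38)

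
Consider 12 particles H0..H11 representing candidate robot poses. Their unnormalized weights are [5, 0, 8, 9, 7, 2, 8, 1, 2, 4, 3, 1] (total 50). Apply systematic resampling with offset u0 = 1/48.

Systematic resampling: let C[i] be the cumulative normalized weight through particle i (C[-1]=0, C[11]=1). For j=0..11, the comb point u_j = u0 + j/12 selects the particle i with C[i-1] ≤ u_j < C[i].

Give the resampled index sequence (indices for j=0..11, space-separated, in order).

C = [1/10, 1/10, 13/50, 11/25, 29/50, 31/50, 39/50, 4/5, 21/25, 23/25, 49/50, 1]
j=0: u_0=1/48 ∈ [0, 1/10) → index 0
j=1: u_1=5/48 ∈ [1/10, 13/50) → index 2
j=2: u_2=3/16 ∈ [1/10, 13/50) → index 2
j=3: u_3=13/48 ∈ [13/50, 11/25) → index 3
j=4: u_4=17/48 ∈ [13/50, 11/25) → index 3
j=5: u_5=7/16 ∈ [13/50, 11/25) → index 3
j=6: u_6=25/48 ∈ [11/25, 29/50) → index 4
j=7: u_7=29/48 ∈ [29/50, 31/50) → index 5
j=8: u_8=11/16 ∈ [31/50, 39/50) → index 6
j=9: u_9=37/48 ∈ [31/50, 39/50) → index 6
j=10: u_10=41/48 ∈ [21/25, 23/25) → index 9
j=11: u_11=15/16 ∈ [23/25, 49/50) → index 10

0 2 2 3 3 3 4 5 6 6 9 10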